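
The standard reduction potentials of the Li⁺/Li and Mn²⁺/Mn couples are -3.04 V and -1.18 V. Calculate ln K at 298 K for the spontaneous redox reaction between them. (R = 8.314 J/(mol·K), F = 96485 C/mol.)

ln K = 144.9

E°_cell = -1.18 − (-3.04) = 1.86 V, with n = 2 electrons transferred.
At equilibrium E = 0, so the Nernst equation gives ln K = nFE°/RT = (2)(96485)(1.86)/((8.314)(298)) = 144.87.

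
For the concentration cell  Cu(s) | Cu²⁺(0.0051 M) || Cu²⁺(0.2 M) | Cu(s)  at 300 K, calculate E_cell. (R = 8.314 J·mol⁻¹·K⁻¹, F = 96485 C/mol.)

0.047 V

Both half-cells are Cu²⁺/Cu, so E°_cell = 0. The concentrated side is the cathode; the cell reaction moves Cu²⁺ from high to low concentration with n = 2.
Q = [Cu²⁺]_dilute/[Cu²⁺]_conc = 0.0051/0.2 = 0.0255.
E = 0 − (RT/nF) ln Q = −((8.314×300)/(2×96485))(-3.669) = 0.0474 V.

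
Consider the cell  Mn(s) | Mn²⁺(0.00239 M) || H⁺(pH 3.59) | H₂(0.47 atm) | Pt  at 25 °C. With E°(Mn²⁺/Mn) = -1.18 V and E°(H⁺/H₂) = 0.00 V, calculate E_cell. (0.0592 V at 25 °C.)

The hydrogen couple is the cathode, so E°_cell = 1.18 V; n = 2.
[H⁺] = 10^(−3.59) = 2.6 × 10^-4 M, and Q = [Mn²⁺]·P(H₂) / [H⁺]^2 = 1.7 × 10^4.
E = E° − (0.0592/2) log Q = 1.18 − (0.0592/2)(4.230) = 1.055 V.

1.05 V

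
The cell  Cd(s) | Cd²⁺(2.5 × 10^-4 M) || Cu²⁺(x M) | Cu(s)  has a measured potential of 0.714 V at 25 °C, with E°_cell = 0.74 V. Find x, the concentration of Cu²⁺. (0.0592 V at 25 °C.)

3.3 × 10^-5 M

From the Nernst equation, log Q = n(E° − E)/0.0592 = 2(0.74 − 0.714)/0.0592 = 0.878, so Q = 7.56.
With Q = [Cd²⁺]/[Cu²⁺] and the known concentrations, [Cu²⁺] in the denominator gives [Cu²⁺] = 3.3 × 10^-5 M.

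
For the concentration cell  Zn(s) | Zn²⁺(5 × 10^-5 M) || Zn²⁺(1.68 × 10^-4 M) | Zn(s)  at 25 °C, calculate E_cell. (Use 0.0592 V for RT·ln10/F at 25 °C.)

Both half-cells are Zn²⁺/Zn, so E°_cell = 0. The concentrated side is the cathode; the cell reaction moves Zn²⁺ from high to low concentration with n = 2.
Q = [Zn²⁺]_dilute/[Zn²⁺]_conc = 5 × 10^-5/1.68 × 10^-4 = 0.298.
E = 0 − (0.0592/2) log Q = −(0.0592/2)(-0.526) = 0.0156 V.

0.016 V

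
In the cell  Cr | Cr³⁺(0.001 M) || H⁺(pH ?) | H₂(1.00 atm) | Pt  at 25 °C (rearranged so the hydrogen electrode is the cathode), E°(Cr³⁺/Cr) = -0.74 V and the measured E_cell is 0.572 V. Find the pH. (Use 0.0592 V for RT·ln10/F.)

pH = 3.84

E°_cell = 0.74 V and n = 6.
log Q = n(E° − E)/0.0592 = 6×(0.74 − 0.572)/0.0592 = 17.027.
With Q = [Cr³⁺]^2·P(H₂)^3 / [H⁺]^6, solving for [H⁺] gives log[H⁺] = -3.838, so pH = 3.84.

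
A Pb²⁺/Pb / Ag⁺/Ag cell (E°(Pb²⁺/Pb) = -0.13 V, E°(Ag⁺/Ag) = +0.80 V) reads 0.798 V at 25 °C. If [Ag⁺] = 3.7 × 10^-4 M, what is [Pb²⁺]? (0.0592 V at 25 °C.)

From the Nernst equation, log Q = n(E° − E)/0.0592 = 2(0.93 − 0.798)/0.0592 = 4.459, so Q = 2.88 × 10^4.
With Q = [Pb²⁺]/[Ag⁺]^2 and the known concentrations, [Pb²⁺] in the numerator gives [Pb²⁺] = 0.0039 M.

0.0039 M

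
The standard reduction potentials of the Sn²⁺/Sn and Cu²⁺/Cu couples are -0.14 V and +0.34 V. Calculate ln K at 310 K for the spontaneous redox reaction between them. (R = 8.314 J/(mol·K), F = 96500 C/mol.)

E°_cell = +0.34 − (-0.14) = 0.48 V, with n = 2 electrons transferred.
At equilibrium E = 0, so the Nernst equation gives ln K = nFE°/RT = (2)(96500)(0.48)/((8.314)(310)) = 35.94.

ln K = 35.9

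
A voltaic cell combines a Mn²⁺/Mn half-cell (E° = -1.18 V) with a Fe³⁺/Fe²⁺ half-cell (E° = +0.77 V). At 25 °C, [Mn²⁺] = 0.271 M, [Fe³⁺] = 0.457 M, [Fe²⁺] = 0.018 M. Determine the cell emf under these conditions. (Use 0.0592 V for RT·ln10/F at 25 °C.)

2.05 V

The Fe³⁺/Fe²⁺ couple has the higher reduction potential and acts as the cathode, so E°_cell = +0.77 − (-1.18) = 1.95 V.
Balancing electrons gives n = 2; the reaction quotient is Q = [Mn²⁺]·[Fe²⁺]^2/[Fe³⁺]^2 = 4.2 × 10^-4.
At 25 °C, E = E° − (0.0592/n) log Q = 1.95 − (0.0592/2)(-3.376) = 1.950 + 0.100 = 2.050 V.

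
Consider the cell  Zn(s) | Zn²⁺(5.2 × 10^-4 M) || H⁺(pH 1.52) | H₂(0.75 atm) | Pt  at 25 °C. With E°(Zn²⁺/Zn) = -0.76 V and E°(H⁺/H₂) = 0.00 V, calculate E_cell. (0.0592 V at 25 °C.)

The hydrogen couple is the cathode, so E°_cell = 0.76 V; n = 2.
[H⁺] = 10^(−1.52) = 0.030 M, and Q = [Zn²⁺]·P(H₂) / [H⁺]^2 = 0.428.
E = E° − (0.0592/2) log Q = 0.76 − (0.0592/2)(-0.369) = 0.771 V.

0.77 V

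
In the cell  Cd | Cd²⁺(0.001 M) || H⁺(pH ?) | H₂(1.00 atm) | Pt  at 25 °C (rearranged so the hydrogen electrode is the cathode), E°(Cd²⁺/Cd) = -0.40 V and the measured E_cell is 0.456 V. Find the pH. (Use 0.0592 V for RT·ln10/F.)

pH = 0.55

E°_cell = 0.40 V and n = 2.
log Q = n(E° − E)/0.0592 = 2×(0.40 − 0.456)/0.0592 = -1.892.
With Q = [Cd²⁺]·P(H₂) / [H⁺]^2, solving for [H⁺] gives log[H⁺] = -0.554, so pH = 0.55.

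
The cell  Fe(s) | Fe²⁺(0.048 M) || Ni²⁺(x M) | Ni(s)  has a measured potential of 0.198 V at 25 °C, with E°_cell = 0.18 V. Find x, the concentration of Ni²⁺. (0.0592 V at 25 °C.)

From the Nernst equation, log Q = n(E° − E)/0.0592 = 2(0.18 − 0.198)/0.0592 = -0.608, so Q = 0.247.
With Q = [Fe²⁺]/[Ni²⁺] and the known concentrations, [Ni²⁺] in the denominator gives [Ni²⁺] = 0.19 M.

0.19 M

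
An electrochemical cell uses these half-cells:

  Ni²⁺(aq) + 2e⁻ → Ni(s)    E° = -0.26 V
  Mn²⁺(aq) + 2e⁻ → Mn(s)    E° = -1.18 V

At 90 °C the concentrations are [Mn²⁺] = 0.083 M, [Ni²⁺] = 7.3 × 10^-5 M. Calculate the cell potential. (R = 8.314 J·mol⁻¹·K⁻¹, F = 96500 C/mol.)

0.810 V

The Ni²⁺/Ni couple has the higher reduction potential and acts as the cathode, so E°_cell = -0.26 − (-1.18) = 0.92 V.
Balancing electrons gives n = 2; the reaction quotient is Q = [Mn²⁺]/[Ni²⁺] = 1140.
E = E° − (RT/nF) ln Q = 0.92 − (8.314×363)/(2×96500) × (7.036) = 0.920 − 0.110 = 0.810 V.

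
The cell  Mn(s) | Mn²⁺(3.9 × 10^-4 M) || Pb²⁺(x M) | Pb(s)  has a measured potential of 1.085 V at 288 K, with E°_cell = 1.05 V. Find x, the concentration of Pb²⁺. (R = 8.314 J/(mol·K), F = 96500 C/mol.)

0.0066 M

From the Nernst equation, ln Q = nF(E° − E)/RT = 2×96500×(1.05 − 1.085)/(8.314×288) = -2.821, so Q = 0.0595.
With Q = [Mn²⁺]/[Pb²⁺] and the known concentrations, [Pb²⁺] in the denominator gives [Pb²⁺] = 0.0066 M.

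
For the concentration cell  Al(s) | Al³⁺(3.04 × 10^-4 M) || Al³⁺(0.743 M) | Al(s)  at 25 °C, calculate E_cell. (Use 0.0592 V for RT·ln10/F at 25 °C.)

0.067 V

Both half-cells are Al³⁺/Al, so E°_cell = 0. The concentrated side is the cathode; the cell reaction moves Al³⁺ from high to low concentration with n = 3.
Q = [Al³⁺]_dilute/[Al³⁺]_conc = 3.04 × 10^-4/0.743 = 4.09 × 10^-4.
E = 0 − (0.0592/3) log Q = −(0.0592/3)(-3.388) = 0.0669 V.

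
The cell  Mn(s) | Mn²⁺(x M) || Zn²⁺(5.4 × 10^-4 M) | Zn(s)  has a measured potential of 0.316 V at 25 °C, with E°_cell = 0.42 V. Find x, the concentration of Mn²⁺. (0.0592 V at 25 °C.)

From the Nernst equation, log Q = n(E° − E)/0.0592 = 2(0.42 − 0.316)/0.0592 = 3.514, so Q = 3260.
With Q = [Mn²⁺]/[Zn²⁺] and the known concentrations, [Mn²⁺] in the numerator gives [Mn²⁺] = 1.8 M.

1.8 M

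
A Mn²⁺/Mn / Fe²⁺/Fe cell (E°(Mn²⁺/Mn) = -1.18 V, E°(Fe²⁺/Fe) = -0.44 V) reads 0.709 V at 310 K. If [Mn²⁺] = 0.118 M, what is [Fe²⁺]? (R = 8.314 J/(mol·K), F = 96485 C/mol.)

0.012 M

From the Nernst equation, ln Q = nF(E° − E)/RT = 2×96485×(0.74 − 0.709)/(8.314×310) = 2.321, so Q = 10.2.
With Q = [Mn²⁺]/[Fe²⁺] and the known concentrations, [Fe²⁺] in the denominator gives [Fe²⁺] = 0.012 M.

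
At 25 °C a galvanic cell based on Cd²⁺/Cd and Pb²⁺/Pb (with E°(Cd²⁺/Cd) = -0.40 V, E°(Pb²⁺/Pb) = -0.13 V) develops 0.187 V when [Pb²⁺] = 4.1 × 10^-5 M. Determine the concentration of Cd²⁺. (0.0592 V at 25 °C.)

0.026 M

From the Nernst equation, log Q = n(E° − E)/0.0592 = 2(0.27 − 0.187)/0.0592 = 2.804, so Q = 637.
With Q = [Cd²⁺]/[Pb²⁺] and the known concentrations, [Cd²⁺] in the numerator gives [Cd²⁺] = 0.026 M.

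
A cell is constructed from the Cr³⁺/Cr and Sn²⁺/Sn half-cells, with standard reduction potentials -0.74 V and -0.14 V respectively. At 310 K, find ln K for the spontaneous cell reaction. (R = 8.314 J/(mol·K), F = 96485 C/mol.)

E°_cell = -0.14 − (-0.74) = 0.60 V, with n = 6 electrons transferred.
At equilibrium E = 0, so the Nernst equation gives ln K = nFE°/RT = (6)(96485)(0.60)/((8.314)(310)) = 134.77.

ln K = 134.8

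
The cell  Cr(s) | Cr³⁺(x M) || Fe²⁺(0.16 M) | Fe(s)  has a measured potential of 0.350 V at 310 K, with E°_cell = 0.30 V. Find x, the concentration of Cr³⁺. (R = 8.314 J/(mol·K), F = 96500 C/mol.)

2.3 × 10^-4 M

From the Nernst equation, ln Q = nF(E° − E)/RT = 6×96500×(0.30 − 0.350)/(8.314×310) = -11.233, so Q = 1.32 × 10^-5.
With Q = [Cr³⁺]^2/[Fe²⁺]^3 and the known concentrations, [Cr³⁺]^2 in the numerator gives [Cr³⁺] = 2.3 × 10^-4 M.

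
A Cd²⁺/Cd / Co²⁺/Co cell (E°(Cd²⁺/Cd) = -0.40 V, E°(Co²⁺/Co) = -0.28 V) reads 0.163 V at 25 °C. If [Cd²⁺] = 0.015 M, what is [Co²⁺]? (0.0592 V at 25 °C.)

From the Nernst equation, log Q = n(E° − E)/0.0592 = 2(0.12 − 0.163)/0.0592 = -1.453, so Q = 0.0353.
With Q = [Cd²⁺]/[Co²⁺] and the known concentrations, [Co²⁺] in the denominator gives [Co²⁺] = 0.43 M.

0.43 M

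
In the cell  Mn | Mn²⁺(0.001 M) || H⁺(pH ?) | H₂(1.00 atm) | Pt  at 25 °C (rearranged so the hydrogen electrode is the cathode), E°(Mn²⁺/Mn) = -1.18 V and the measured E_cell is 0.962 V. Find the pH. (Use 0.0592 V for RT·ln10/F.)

pH = 5.18

E°_cell = 1.18 V and n = 2.
log Q = n(E° − E)/0.0592 = 2×(1.18 − 0.962)/0.0592 = 7.365.
With Q = [Mn²⁺]·P(H₂) / [H⁺]^2, solving for [H⁺] gives log[H⁺] = -5.182, so pH = 5.18.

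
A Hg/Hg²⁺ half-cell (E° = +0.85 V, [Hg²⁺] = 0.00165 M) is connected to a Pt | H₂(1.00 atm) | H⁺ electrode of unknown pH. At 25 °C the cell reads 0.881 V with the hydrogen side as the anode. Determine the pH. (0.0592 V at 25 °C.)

pH = 1.91

E°_cell = 0.85 V and n = 2.
log Q = n(E° − E)/0.0592 = 2×(0.85 − 0.881)/0.0592 = -1.047.
With Q = [H⁺]^2 / ([Hg²⁺]·P(H₂)), solving for [H⁺] gives log[H⁺] = -1.915, so pH = 1.91.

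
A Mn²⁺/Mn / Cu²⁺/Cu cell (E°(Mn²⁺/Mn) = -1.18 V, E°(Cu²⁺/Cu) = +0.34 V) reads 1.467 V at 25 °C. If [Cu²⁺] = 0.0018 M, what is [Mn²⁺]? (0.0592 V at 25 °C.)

From the Nernst equation, log Q = n(E° − E)/0.0592 = 2(1.52 − 1.467)/0.0592 = 1.791, so Q = 61.7.
With Q = [Mn²⁺]/[Cu²⁺] and the known concentrations, [Mn²⁺] in the numerator gives [Mn²⁺] = 0.11 M.

0.11 M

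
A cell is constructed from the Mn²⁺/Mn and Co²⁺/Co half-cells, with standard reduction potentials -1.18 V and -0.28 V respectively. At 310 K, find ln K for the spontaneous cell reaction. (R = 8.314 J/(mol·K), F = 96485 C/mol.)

E°_cell = -0.28 − (-1.18) = 0.90 V, with n = 2 electrons transferred.
At equilibrium E = 0, so the Nernst equation gives ln K = nFE°/RT = (2)(96485)(0.90)/((8.314)(310)) = 67.38.

ln K = 67.4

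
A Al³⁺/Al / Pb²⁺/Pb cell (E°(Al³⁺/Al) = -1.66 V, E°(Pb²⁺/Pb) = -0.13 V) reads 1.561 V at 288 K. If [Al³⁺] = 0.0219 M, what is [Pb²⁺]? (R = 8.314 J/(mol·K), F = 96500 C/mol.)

0.95 M

From the Nernst equation, ln Q = nF(E° − E)/RT = 6×96500×(1.53 − 1.561)/(8.314×288) = -7.496, so Q = 5.55 × 10^-4.
With Q = [Al³⁺]^2/[Pb²⁺]^3 and the known concentrations, [Pb²⁺]^3 in the denominator gives [Pb²⁺] = 0.95 M.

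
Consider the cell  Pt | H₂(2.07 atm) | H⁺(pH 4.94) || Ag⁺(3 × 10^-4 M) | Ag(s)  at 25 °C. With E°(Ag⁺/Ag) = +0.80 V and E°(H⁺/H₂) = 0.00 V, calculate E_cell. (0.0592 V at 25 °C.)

0.89 V

The Ag⁺/Ag couple is the cathode, so E°_cell = 0.80 V; n = 2.
[H⁺] = 10^(−4.94) = 1.1 × 10^-5 M, and Q = [H⁺]^2 / ([Ag⁺]^2·P(H₂)) = 7.08 × 10^-4.
E = E° − (0.0592/2) log Q = 0.80 − (0.0592/2)(-3.150) = 0.893 V.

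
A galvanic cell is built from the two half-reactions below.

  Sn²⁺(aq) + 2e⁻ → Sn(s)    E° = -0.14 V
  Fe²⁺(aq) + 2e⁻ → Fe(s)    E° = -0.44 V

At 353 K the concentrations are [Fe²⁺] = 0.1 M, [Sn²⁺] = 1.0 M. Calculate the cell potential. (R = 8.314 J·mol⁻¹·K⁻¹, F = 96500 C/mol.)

The Sn²⁺/Sn couple has the higher reduction potential and acts as the cathode, so E°_cell = -0.14 − (-0.44) = 0.30 V.
Balancing electrons gives n = 2; the reaction quotient is Q = [Fe²⁺]/[Sn²⁺] = 0.100.
E = E° − (RT/nF) ln Q = 0.30 − (8.314×353)/(2×96500) × (-2.303) = 0.300 + 0.035 = 0.335 V.

0.335 V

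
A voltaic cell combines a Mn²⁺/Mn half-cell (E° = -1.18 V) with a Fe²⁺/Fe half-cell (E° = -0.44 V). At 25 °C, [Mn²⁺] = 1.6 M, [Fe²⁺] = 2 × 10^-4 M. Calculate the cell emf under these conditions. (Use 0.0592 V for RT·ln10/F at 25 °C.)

0.624 V

The Fe²⁺/Fe couple has the higher reduction potential and acts as the cathode, so E°_cell = -0.44 − (-1.18) = 0.74 V.
Balancing electrons gives n = 2; the reaction quotient is Q = [Mn²⁺]/[Fe²⁺] = 8000.
At 25 °C, E = E° − (0.0592/n) log Q = 0.74 − (0.0592/2)(3.903) = 0.740 − 0.116 = 0.624 V.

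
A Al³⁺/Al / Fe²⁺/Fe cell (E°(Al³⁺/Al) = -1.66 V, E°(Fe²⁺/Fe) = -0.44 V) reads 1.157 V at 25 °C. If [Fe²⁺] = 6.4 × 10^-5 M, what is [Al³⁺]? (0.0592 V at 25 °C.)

8 × 10^-4 M

From the Nernst equation, log Q = n(E° − E)/0.0592 = 6(1.22 − 1.157)/0.0592 = 6.385, so Q = 2.43 × 10^6.
With Q = [Al³⁺]^2/[Fe²⁺]^3 and the known concentrations, [Al³⁺]^2 in the numerator gives [Al³⁺] = 8 × 10^-4 M.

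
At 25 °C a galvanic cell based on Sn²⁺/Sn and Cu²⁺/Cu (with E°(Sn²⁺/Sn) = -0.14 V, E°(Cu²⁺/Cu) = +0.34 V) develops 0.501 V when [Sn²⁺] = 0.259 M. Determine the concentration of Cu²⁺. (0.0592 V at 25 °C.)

From the Nernst equation, log Q = n(E° − E)/0.0592 = 2(0.48 − 0.501)/0.0592 = -0.709, so Q = 0.195.
With Q = [Sn²⁺]/[Cu²⁺] and the known concentrations, [Cu²⁺] in the denominator gives [Cu²⁺] = 1.3 M.

1.3 M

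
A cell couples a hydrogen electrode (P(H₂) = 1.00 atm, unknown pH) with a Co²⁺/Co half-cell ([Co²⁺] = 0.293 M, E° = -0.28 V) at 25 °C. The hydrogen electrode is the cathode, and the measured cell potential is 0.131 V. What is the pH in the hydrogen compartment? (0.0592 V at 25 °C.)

E°_cell = 0.28 V and n = 2.
log Q = n(E° − E)/0.0592 = 2×(0.28 − 0.131)/0.0592 = 5.034.
With Q = [Co²⁺]·P(H₂) / [H⁺]^2, solving for [H⁺] gives log[H⁺] = -2.783, so pH = 2.78.

pH = 2.78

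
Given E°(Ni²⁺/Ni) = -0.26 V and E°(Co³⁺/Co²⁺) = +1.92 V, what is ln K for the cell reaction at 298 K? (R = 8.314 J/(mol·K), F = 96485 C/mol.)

E°_cell = +1.92 − (-0.26) = 2.18 V, with n = 2 electrons transferred.
At equilibrium E = 0, so the Nernst equation gives ln K = nFE°/RT = (2)(96485)(2.18)/((8.314)(298)) = 169.79.

ln K = 169.8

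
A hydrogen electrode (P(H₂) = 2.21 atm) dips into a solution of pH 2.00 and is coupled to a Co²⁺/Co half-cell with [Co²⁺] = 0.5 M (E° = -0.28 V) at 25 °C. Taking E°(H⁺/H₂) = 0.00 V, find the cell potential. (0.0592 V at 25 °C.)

The hydrogen couple is the cathode, so E°_cell = 0.28 V; n = 2.
[H⁺] = 10^(−2.00) = 0.010 M, and Q = [Co²⁺]·P(H₂) / [H⁺]^2 = 1.1 × 10^4.
E = E° − (0.0592/2) log Q = 0.28 − (0.0592/2)(4.043) = 0.160 V.

0.16 V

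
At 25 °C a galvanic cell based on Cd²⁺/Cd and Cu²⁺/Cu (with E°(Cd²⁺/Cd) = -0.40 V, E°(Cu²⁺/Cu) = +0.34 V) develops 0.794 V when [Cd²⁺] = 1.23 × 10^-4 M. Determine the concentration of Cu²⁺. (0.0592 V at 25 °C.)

From the Nernst equation, log Q = n(E° − E)/0.0592 = 2(0.74 − 0.794)/0.0592 = -1.824, so Q = 0.0150.
With Q = [Cd²⁺]/[Cu²⁺] and the known concentrations, [Cu²⁺] in the denominator gives [Cu²⁺] = 0.0082 M.

0.0082 M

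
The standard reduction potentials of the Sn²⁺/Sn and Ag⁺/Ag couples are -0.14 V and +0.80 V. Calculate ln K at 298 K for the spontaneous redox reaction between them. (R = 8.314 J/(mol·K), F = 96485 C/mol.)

ln K = 73.2

E°_cell = +0.80 − (-0.14) = 0.94 V, with n = 2 electrons transferred.
At equilibrium E = 0, so the Nernst equation gives ln K = nFE°/RT = (2)(96485)(0.94)/((8.314)(298)) = 73.21.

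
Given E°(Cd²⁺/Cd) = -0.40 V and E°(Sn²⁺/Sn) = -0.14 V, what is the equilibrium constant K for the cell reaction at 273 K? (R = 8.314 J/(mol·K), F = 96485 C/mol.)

4 × 10^9

E°_cell = -0.14 − (-0.40) = 0.26 V, with n = 2 electrons transferred.
At equilibrium E = 0, so the Nernst equation gives ln K = nFE°/RT = (2)(96485)(0.26)/((8.314)(273)) = 22.10.
K = e^22.10 = 4 × 10^9.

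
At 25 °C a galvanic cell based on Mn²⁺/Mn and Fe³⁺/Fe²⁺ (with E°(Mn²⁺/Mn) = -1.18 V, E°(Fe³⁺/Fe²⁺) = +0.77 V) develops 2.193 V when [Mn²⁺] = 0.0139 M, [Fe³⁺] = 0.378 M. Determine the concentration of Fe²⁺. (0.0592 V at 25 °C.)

From the Nernst equation, log Q = n(E° − E)/0.0592 = 2(1.95 − 2.193)/0.0592 = -8.209, so Q = 6.17 × 10^-9.
With Q = [Mn²⁺]·[Fe²⁺]^2/[Fe³⁺]^2 and the known concentrations, [Fe²⁺]^2 in the numerator gives [Fe²⁺] = 2.5 × 10^-4 M.

2.5 × 10^-4 M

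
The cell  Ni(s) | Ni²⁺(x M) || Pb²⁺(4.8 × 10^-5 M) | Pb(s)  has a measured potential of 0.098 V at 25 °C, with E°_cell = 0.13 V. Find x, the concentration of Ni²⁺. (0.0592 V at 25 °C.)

From the Nernst equation, log Q = n(E° − E)/0.0592 = 2(0.13 − 0.098)/0.0592 = 1.081, so Q = 12.1.
With Q = [Ni²⁺]/[Pb²⁺] and the known concentrations, [Ni²⁺] in the numerator gives [Ni²⁺] = 5.8 × 10^-4 M.

5.8 × 10^-4 M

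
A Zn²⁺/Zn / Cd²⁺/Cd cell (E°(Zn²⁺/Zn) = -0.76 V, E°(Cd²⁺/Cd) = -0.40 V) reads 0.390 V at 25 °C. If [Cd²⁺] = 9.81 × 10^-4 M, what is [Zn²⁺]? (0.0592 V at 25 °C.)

From the Nernst equation, log Q = n(E° − E)/0.0592 = 2(0.36 − 0.390)/0.0592 = -1.014, so Q = 0.0969.
With Q = [Zn²⁺]/[Cd²⁺] and the known concentrations, [Zn²⁺] in the numerator gives [Zn²⁺] = 9.5 × 10^-5 M.

9.5 × 10^-5 M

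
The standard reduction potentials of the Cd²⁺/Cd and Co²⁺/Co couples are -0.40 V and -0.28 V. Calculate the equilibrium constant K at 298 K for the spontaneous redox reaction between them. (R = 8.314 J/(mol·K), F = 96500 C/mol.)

E°_cell = -0.28 − (-0.40) = 0.12 V, with n = 2 electrons transferred.
At equilibrium E = 0, so the Nernst equation gives ln K = nFE°/RT = (2)(96500)(0.12)/((8.314)(298)) = 9.35.
K = e^9.35 = 1.1 × 10^4.

1.1 × 10^4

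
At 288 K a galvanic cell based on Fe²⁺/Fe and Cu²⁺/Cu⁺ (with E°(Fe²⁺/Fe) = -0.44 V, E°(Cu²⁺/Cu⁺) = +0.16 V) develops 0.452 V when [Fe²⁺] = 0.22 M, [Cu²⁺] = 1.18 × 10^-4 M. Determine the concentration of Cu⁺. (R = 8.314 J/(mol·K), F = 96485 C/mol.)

From the Nernst equation, ln Q = nF(E° − E)/RT = 2×96485×(0.60 − 0.452)/(8.314×288) = 11.927, so Q = 1.51 × 10^5.
With Q = [Fe²⁺]·[Cu⁺]^2/[Cu²⁺]^2 and the known concentrations, [Cu⁺]^2 in the numerator gives [Cu⁺] = 0.098 M.

0.098 M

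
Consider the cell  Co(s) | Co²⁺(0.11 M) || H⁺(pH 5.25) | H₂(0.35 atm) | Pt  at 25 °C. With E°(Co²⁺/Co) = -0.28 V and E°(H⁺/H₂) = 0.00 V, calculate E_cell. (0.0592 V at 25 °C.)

0.011 V

The hydrogen couple is the cathode, so E°_cell = 0.28 V; n = 2.
[H⁺] = 10^(−5.25) = 5.6 × 10^-6 M, and Q = [Co²⁺]·P(H₂) / [H⁺]^2 = 1.22 × 10^9.
E = E° − (0.0592/2) log Q = 0.28 − (0.0592/2)(9.085) = 0.011 V.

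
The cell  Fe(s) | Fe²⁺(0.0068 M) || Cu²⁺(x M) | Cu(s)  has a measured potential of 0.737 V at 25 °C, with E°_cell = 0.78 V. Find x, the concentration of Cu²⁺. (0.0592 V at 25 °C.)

2.4 × 10^-4 M

From the Nernst equation, log Q = n(E° − E)/0.0592 = 2(0.78 − 0.737)/0.0592 = 1.453, so Q = 28.4.
With Q = [Fe²⁺]/[Cu²⁺] and the known concentrations, [Cu²⁺] in the denominator gives [Cu²⁺] = 2.4 × 10^-4 M.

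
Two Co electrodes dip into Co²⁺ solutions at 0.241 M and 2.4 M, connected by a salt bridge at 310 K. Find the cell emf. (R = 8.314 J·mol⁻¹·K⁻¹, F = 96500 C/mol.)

0.031 V

Both half-cells are Co²⁺/Co, so E°_cell = 0. The concentrated side is the cathode; the cell reaction moves Co²⁺ from high to low concentration with n = 2.
Q = [Co²⁺]_dilute/[Co²⁺]_conc = 0.241/2.4 = 0.100.
E = 0 − (RT/nF) ln Q = −((8.314×310)/(2×96500))(-2.298) = 0.0307 V.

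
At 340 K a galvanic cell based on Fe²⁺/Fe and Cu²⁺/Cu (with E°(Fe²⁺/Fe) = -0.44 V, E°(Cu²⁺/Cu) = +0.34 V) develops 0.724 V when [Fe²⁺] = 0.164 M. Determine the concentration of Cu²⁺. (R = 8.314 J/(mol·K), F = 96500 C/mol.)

0.0036 M

From the Nernst equation, ln Q = nF(E° − E)/RT = 2×96500×(0.78 − 0.724)/(8.314×340) = 3.823, so Q = 45.8.
With Q = [Fe²⁺]/[Cu²⁺] and the known concentrations, [Cu²⁺] in the denominator gives [Cu²⁺] = 0.0036 M.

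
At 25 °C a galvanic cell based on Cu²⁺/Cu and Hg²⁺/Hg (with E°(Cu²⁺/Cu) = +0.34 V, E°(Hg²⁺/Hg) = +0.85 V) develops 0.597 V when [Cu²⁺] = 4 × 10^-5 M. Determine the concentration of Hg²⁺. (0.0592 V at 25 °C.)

From the Nernst equation, log Q = n(E° − E)/0.0592 = 2(0.51 − 0.597)/0.0592 = -2.939, so Q = 0.00115.
With Q = [Cu²⁺]/[Hg²⁺] and the known concentrations, [Hg²⁺] in the denominator gives [Hg²⁺] = 0.035 M.

0.035 M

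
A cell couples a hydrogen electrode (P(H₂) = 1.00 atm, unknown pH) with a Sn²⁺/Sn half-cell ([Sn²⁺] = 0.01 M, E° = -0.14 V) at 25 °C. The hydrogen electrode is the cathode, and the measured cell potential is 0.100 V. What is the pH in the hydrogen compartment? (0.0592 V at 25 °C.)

E°_cell = 0.14 V and n = 2.
log Q = n(E° − E)/0.0592 = 2×(0.14 − 0.100)/0.0592 = 1.351.
With Q = [Sn²⁺]·P(H₂) / [H⁺]^2, solving for [H⁺] gives log[H⁺] = -1.676, so pH = 1.68.

pH = 1.68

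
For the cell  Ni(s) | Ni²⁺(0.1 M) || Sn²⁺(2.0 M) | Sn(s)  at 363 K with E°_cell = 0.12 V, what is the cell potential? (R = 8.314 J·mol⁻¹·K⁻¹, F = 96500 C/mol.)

0.167 V

Balancing electrons gives n = 2; the reaction quotient is Q = [Ni²⁺]/[Sn²⁺] = 0.0500.
E = E° − (RT/nF) ln Q = 0.12 − (8.314×363)/(2×96500) × (-2.996) = 0.120 + 0.047 = 0.167 V.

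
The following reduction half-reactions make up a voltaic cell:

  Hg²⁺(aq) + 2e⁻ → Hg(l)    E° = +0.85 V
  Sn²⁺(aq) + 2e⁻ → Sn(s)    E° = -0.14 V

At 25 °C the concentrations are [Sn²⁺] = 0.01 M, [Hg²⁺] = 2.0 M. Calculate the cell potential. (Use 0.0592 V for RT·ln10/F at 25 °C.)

1.06 V

The Hg²⁺/Hg couple has the higher reduction potential and acts as the cathode, so E°_cell = +0.85 − (-0.14) = 0.99 V.
Balancing electrons gives n = 2; the reaction quotient is Q = [Sn²⁺]/[Hg²⁺] = 0.00500.
At 25 °C, E = E° − (0.0592/n) log Q = 0.99 − (0.0592/2)(-2.301) = 0.990 + 0.068 = 1.058 V.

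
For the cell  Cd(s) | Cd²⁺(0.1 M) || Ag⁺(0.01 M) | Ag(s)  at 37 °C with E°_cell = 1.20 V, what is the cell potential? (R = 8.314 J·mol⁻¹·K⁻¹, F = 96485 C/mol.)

1.11 V

Balancing electrons gives n = 2; the reaction quotient is Q = [Cd²⁺]/[Ag⁺]^2 = 1000.
E = E° − (RT/nF) ln Q = 1.20 − (8.314×310)/(2×96485) × (6.908) = 1.200 − 0.092 = 1.108 V.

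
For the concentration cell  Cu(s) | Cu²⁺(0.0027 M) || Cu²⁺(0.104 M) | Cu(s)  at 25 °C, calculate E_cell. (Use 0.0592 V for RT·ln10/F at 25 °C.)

Both half-cells are Cu²⁺/Cu, so E°_cell = 0. The concentrated side is the cathode; the cell reaction moves Cu²⁺ from high to low concentration with n = 2.
Q = [Cu²⁺]_dilute/[Cu²⁺]_conc = 0.0027/0.104 = 0.0260.
E = 0 − (0.0592/2) log Q = −(0.0592/2)(-1.586) = 0.0469 V.

0.047 V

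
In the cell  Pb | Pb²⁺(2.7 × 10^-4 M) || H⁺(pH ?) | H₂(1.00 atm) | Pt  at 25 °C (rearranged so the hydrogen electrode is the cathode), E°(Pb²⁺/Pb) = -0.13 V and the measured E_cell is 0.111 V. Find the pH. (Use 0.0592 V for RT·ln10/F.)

E°_cell = 0.13 V and n = 2.
log Q = n(E° − E)/0.0592 = 2×(0.13 − 0.111)/0.0592 = 0.642.
With Q = [Pb²⁺]·P(H₂) / [H⁺]^2, solving for [H⁺] gives log[H⁺] = -2.105, so pH = 2.11.

pH = 2.11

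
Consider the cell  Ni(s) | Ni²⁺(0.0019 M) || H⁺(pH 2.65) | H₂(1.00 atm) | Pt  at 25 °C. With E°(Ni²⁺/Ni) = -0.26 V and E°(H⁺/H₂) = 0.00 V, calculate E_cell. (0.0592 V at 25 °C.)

The hydrogen couple is the cathode, so E°_cell = 0.26 V; n = 2.
[H⁺] = 10^(−2.65) = 0.0022 M, and Q = [Ni²⁺]·P(H₂) / [H⁺]^2 = 379.
E = E° − (0.0592/2) log Q = 0.26 − (0.0592/2)(2.579) = 0.184 V.

0.18 V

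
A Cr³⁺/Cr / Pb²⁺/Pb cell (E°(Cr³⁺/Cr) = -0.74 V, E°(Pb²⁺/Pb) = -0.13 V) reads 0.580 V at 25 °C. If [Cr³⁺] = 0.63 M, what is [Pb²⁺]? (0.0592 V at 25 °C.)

From the Nernst equation, log Q = n(E° − E)/0.0592 = 6(0.61 − 0.580)/0.0592 = 3.041, so Q = 1100.
With Q = [Cr³⁺]^2/[Pb²⁺]^3 and the known concentrations, [Pb²⁺]^3 in the denominator gives [Pb²⁺] = 0.071 M.

0.071 M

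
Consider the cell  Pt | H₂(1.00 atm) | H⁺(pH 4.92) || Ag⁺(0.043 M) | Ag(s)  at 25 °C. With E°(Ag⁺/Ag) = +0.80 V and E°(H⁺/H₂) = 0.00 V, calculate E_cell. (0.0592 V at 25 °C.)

1.01 V

The Ag⁺/Ag couple is the cathode, so E°_cell = 0.80 V; n = 2.
[H⁺] = 10^(−4.92) = 1.2 × 10^-5 M, and Q = [H⁺]^2 / ([Ag⁺]^2·P(H₂)) = 7.82 × 10^-8.
E = E° − (0.0592/2) log Q = 0.80 − (0.0592/2)(-7.107) = 1.010 V.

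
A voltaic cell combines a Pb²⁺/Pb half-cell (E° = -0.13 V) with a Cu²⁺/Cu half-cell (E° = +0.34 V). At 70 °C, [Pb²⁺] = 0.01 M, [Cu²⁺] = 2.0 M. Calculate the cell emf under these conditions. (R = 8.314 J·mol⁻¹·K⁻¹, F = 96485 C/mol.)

0.548 V

The Cu²⁺/Cu couple has the higher reduction potential and acts as the cathode, so E°_cell = +0.34 − (-0.13) = 0.47 V.
Balancing electrons gives n = 2; the reaction quotient is Q = [Pb²⁺]/[Cu²⁺] = 0.00500.
E = E° − (RT/nF) ln Q = 0.47 − (8.314×343)/(2×96485) × (-5.298) = 0.470 + 0.078 = 0.548 V.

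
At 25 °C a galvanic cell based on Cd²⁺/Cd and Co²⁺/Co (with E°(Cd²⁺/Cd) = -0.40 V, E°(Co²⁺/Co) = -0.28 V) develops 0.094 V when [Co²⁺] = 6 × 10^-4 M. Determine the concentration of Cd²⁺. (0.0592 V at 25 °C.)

0.0045 M

From the Nernst equation, log Q = n(E° − E)/0.0592 = 2(0.12 − 0.094)/0.0592 = 0.878, so Q = 7.56.
With Q = [Cd²⁺]/[Co²⁺] and the known concentrations, [Cd²⁺] in the numerator gives [Cd²⁺] = 0.0045 M.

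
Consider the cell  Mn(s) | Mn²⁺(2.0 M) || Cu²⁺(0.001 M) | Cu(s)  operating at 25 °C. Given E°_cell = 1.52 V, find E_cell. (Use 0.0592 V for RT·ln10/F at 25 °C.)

Balancing electrons gives n = 2; the reaction quotient is Q = [Mn²⁺]/[Cu²⁺] = 2000.
At 25 °C, E = E° − (0.0592/n) log Q = 1.52 − (0.0592/2)(3.301) = 1.520 − 0.098 = 1.422 V.

1.42 V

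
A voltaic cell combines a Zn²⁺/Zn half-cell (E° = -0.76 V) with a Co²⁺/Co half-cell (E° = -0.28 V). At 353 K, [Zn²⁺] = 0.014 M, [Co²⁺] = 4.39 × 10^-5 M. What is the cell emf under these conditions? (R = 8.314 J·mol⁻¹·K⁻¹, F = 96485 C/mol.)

The Co²⁺/Co couple has the higher reduction potential and acts as the cathode, so E°_cell = -0.28 − (-0.76) = 0.48 V.
Balancing electrons gives n = 2; the reaction quotient is Q = [Zn²⁺]/[Co²⁺] = 319.
E = E° − (RT/nF) ln Q = 0.48 − (8.314×353)/(2×96485) × (5.765) = 0.480 − 0.088 = 0.392 V.

0.392 V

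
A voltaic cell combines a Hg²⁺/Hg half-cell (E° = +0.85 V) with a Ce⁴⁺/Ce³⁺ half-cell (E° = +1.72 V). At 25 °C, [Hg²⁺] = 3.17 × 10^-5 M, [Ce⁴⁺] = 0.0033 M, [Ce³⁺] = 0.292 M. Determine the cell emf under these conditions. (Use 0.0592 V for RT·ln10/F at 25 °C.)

The Ce⁴⁺/Ce³⁺ couple has the higher reduction potential and acts as the cathode, so E°_cell = +1.72 − (+0.85) = 0.87 V.
Balancing electrons gives n = 2; the reaction quotient is Q = [Hg²⁺]·[Ce³⁺]^2/[Ce⁴⁺]^2 = 0.248.
At 25 °C, E = E° − (0.0592/n) log Q = 0.87 − (0.0592/2)(-0.605) = 0.870 + 0.018 = 0.888 V.

0.888 V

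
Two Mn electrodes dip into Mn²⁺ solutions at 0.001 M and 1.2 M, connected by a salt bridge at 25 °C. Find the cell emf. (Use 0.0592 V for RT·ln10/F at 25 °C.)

Both half-cells are Mn²⁺/Mn, so E°_cell = 0. The concentrated side is the cathode; the cell reaction moves Mn²⁺ from high to low concentration with n = 2.
Q = [Mn²⁺]_dilute/[Mn²⁺]_conc = 0.001/1.2 = 8.33 × 10^-4.
E = 0 − (0.0592/2) log Q = −(0.0592/2)(-3.079) = 0.0911 V.

0.091 V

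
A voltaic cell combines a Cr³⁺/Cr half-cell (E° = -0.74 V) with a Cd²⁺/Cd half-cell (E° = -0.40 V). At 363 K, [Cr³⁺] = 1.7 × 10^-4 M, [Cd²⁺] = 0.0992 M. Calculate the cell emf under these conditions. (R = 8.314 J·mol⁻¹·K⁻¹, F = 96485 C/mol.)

0.394 V

The Cd²⁺/Cd couple has the higher reduction potential and acts as the cathode, so E°_cell = -0.40 − (-0.74) = 0.34 V.
Balancing electrons gives n = 6; the reaction quotient is Q = [Cr³⁺]^2/[Cd²⁺]^3 = 2.96 × 10^-5.
E = E° − (RT/nF) ln Q = 0.34 − (8.314×363)/(6×96485) × (-10.428) = 0.340 + 0.054 = 0.394 V.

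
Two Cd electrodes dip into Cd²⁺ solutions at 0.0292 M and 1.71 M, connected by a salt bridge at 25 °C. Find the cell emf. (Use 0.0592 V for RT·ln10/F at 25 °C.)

Both half-cells are Cd²⁺/Cd, so E°_cell = 0. The concentrated side is the cathode; the cell reaction moves Cd²⁺ from high to low concentration with n = 2.
Q = [Cd²⁺]_dilute/[Cd²⁺]_conc = 0.0292/1.71 = 0.0171.
E = 0 − (0.0592/2) log Q = −(0.0592/2)(-1.768) = 0.0523 V.

0.052 V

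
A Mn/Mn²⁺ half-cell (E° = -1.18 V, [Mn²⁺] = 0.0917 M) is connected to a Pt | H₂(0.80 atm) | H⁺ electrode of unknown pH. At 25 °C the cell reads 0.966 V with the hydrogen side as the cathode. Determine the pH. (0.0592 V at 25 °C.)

E°_cell = 1.18 V and n = 2.
log Q = n(E° − E)/0.0592 = 2×(1.18 − 0.966)/0.0592 = 7.230.
With Q = [Mn²⁺]·P(H₂) / [H⁺]^2, solving for [H⁺] gives log[H⁺] = -4.182, so pH = 4.18.

pH = 4.18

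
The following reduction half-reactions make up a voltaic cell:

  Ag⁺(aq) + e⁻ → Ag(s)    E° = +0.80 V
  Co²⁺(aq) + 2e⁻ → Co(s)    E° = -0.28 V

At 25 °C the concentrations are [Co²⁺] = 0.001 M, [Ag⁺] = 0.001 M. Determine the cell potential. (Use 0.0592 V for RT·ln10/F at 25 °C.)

The Ag⁺/Ag couple has the higher reduction potential and acts as the cathode, so E°_cell = +0.80 − (-0.28) = 1.08 V.
Balancing electrons gives n = 2; the reaction quotient is Q = [Co²⁺]/[Ag⁺]^2 = 1000.
At 25 °C, E = E° − (0.0592/n) log Q = 1.08 − (0.0592/2)(3.000) = 1.080 − 0.089 = 0.991 V.

0.991 V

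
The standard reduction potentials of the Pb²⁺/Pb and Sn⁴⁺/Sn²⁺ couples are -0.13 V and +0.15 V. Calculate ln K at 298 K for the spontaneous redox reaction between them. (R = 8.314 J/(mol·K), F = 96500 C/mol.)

E°_cell = +0.15 − (-0.13) = 0.28 V, with n = 2 electrons transferred.
At equilibrium E = 0, so the Nernst equation gives ln K = nFE°/RT = (2)(96500)(0.28)/((8.314)(298)) = 21.81.

ln K = 21.8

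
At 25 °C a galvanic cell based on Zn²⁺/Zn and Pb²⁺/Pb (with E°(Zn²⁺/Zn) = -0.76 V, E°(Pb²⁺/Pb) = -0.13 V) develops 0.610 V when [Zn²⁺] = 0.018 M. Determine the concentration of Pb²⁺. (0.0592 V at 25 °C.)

0.0038 M

From the Nernst equation, log Q = n(E° − E)/0.0592 = 2(0.63 − 0.610)/0.0592 = 0.676, so Q = 4.74.
With Q = [Zn²⁺]/[Pb²⁺] and the known concentrations, [Pb²⁺] in the denominator gives [Pb²⁺] = 0.0038 M.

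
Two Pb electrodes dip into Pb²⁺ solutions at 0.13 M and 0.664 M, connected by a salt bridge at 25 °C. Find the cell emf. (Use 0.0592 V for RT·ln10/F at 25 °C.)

Both half-cells are Pb²⁺/Pb, so E°_cell = 0. The concentrated side is the cathode; the cell reaction moves Pb²⁺ from high to low concentration with n = 2.
Q = [Pb²⁺]_dilute/[Pb²⁺]_conc = 0.13/0.664 = 0.196.
E = 0 − (0.0592/2) log Q = −(0.0592/2)(-0.708) = 0.0210 V.

0.021 V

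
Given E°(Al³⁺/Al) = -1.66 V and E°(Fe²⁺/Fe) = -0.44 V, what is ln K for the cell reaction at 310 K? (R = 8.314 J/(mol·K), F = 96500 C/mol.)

ln K = 274.1

E°_cell = -0.44 − (-1.66) = 1.22 V, with n = 6 electrons transferred.
At equilibrium E = 0, so the Nernst equation gives ln K = nFE°/RT = (6)(96500)(1.22)/((8.314)(310)) = 274.07.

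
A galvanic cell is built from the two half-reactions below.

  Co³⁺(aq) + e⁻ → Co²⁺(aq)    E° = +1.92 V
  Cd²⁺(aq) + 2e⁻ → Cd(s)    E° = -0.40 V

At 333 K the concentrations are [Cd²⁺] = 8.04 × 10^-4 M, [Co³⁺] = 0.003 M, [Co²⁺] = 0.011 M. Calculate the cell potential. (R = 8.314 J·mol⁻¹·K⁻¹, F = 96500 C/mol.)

2.38 V

The Co³⁺/Co²⁺ couple has the higher reduction potential and acts as the cathode, so E°_cell = +1.92 − (-0.40) = 2.32 V.
Balancing electrons gives n = 2; the reaction quotient is Q = [Cd²⁺]·[Co²⁺]^2/[Co³⁺]^2 = 0.0108.
E = E° − (RT/nF) ln Q = 2.32 − (8.314×333)/(2×96500) × (-4.527) = 2.320 + 0.065 = 2.385 V.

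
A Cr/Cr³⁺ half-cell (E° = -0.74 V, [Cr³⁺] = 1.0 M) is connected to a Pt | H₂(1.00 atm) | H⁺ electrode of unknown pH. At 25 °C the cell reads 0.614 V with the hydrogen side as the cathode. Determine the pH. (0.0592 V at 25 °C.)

E°_cell = 0.74 V and n = 6.
log Q = n(E° − E)/0.0592 = 6×(0.74 − 0.614)/0.0592 = 12.770.
With Q = [Cr³⁺]^2·P(H₂)^3 / [H⁺]^6, solving for [H⁺] gives log[H⁺] = -2.128, so pH = 2.13.

pH = 2.13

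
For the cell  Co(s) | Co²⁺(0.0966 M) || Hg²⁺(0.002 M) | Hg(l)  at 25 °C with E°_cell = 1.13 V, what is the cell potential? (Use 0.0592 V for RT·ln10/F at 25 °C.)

1.08 V

Balancing electrons gives n = 2; the reaction quotient is Q = [Co²⁺]/[Hg²⁺] = 48.3.
At 25 °C, E = E° − (0.0592/n) log Q = 1.13 − (0.0592/2)(1.684) = 1.130 − 0.050 = 1.080 V.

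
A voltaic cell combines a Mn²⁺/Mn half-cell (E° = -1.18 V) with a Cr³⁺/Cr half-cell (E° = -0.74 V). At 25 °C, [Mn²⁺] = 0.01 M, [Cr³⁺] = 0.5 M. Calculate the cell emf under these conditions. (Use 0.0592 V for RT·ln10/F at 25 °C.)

0.493 V

The Cr³⁺/Cr couple has the higher reduction potential and acts as the cathode, so E°_cell = -0.74 − (-1.18) = 0.44 V.
Balancing electrons gives n = 6; the reaction quotient is Q = [Mn²⁺]^3/[Cr³⁺]^2 = 4 × 10^-6.
At 25 °C, E = E° − (0.0592/n) log Q = 0.44 − (0.0592/6)(-5.398) = 0.440 + 0.053 = 0.493 V.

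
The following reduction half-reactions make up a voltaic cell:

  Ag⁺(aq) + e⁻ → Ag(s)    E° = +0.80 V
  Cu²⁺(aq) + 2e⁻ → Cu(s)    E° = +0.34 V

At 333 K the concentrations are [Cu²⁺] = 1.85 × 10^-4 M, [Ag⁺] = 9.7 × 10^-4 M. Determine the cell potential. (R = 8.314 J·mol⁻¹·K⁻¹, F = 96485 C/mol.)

The Ag⁺/Ag couple has the higher reduction potential and acts as the cathode, so E°_cell = +0.80 − (+0.34) = 0.46 V.
Balancing electrons gives n = 2; the reaction quotient is Q = [Cu²⁺]/[Ag⁺]^2 = 197.
E = E° − (RT/nF) ln Q = 0.46 − (8.314×333)/(2×96485) × (5.281) = 0.460 − 0.076 = 0.384 V.

0.384 V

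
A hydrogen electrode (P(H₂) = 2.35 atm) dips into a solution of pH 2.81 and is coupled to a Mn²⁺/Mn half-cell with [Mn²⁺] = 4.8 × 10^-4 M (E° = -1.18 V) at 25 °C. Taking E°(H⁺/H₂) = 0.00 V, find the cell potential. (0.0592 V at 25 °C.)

1.10 V

The hydrogen couple is the cathode, so E°_cell = 1.18 V; n = 2.
[H⁺] = 10^(−2.81) = 0.0015 M, and Q = [Mn²⁺]·P(H₂) / [H⁺]^2 = 470.
E = E° − (0.0592/2) log Q = 1.18 − (0.0592/2)(2.672) = 1.101 V.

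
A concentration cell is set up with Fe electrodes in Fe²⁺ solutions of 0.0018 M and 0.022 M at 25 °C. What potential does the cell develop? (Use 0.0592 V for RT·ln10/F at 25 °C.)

0.032 V

Both half-cells are Fe²⁺/Fe, so E°_cell = 0. The concentrated side is the cathode; the cell reaction moves Fe²⁺ from high to low concentration with n = 2.
Q = [Fe²⁺]_dilute/[Fe²⁺]_conc = 0.0018/0.022 = 0.0818.
E = 0 − (0.0592/2) log Q = −(0.0592/2)(-1.087) = 0.0322 V.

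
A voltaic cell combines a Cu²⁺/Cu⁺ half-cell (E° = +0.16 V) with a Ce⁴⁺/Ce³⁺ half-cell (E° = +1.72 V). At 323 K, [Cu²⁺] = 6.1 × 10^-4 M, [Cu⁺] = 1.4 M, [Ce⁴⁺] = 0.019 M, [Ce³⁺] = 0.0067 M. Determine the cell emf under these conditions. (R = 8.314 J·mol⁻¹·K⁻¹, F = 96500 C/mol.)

1.80 V

The Ce⁴⁺/Ce³⁺ couple has the higher reduction potential and acts as the cathode, so E°_cell = +1.72 − (+0.16) = 1.56 V.
Balancing electrons gives n = 1; the reaction quotient is Q = [Cu²⁺]·[Ce³⁺]/([Cu⁺]·[Ce⁴⁺]) = 1.54 × 10^-4.
E = E° − (RT/nF) ln Q = 1.56 − (8.314×323)/(1×96500) × (-8.781) = 1.560 + 0.244 = 1.804 V.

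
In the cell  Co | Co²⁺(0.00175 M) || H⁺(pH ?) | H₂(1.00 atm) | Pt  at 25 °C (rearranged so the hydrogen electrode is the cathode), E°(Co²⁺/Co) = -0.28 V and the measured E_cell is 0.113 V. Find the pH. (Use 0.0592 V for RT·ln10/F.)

E°_cell = 0.28 V and n = 2.
log Q = n(E° − E)/0.0592 = 2×(0.28 − 0.113)/0.0592 = 5.642.
With Q = [Co²⁺]·P(H₂) / [H⁺]^2, solving for [H⁺] gives log[H⁺] = -4.199, so pH = 4.20.

pH = 4.20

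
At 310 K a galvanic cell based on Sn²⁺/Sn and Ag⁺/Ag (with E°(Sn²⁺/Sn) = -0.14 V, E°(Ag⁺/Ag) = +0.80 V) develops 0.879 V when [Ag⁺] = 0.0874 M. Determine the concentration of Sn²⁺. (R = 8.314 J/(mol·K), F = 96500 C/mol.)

From the Nernst equation, ln Q = nF(E° − E)/RT = 2×96500×(0.94 − 0.879)/(8.314×310) = 4.568, so Q = 96.3.
With Q = [Sn²⁺]/[Ag⁺]^2 and the known concentrations, [Sn²⁺] in the numerator gives [Sn²⁺] = 0.74 M.

0.74 M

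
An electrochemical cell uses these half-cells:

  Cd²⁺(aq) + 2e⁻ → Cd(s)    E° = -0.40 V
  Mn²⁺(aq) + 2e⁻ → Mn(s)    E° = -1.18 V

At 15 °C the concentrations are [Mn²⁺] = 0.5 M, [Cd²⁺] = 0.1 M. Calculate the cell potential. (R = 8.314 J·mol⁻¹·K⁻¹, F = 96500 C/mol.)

The Cd²⁺/Cd couple has the higher reduction potential and acts as the cathode, so E°_cell = -0.40 − (-1.18) = 0.78 V.
Balancing electrons gives n = 2; the reaction quotient is Q = [Mn²⁺]/[Cd²⁺] = 5.00.
E = E° − (RT/nF) ln Q = 0.78 − (8.314×288)/(2×96500) × (1.609) = 0.780 − 0.020 = 0.760 V.

0.760 V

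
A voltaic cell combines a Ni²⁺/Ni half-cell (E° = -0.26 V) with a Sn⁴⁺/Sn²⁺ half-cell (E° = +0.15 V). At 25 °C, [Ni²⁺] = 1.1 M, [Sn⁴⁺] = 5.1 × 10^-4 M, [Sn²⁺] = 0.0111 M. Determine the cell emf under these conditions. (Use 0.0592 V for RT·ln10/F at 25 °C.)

The Sn⁴⁺/Sn²⁺ couple has the higher reduction potential and acts as the cathode, so E°_cell = +0.15 − (-0.26) = 0.41 V.
Balancing electrons gives n = 2; the reaction quotient is Q = [Ni²⁺]·[Sn²⁺]/[Sn⁴⁺] = 23.9.
At 25 °C, E = E° − (0.0592/n) log Q = 0.41 − (0.0592/2)(1.379) = 0.410 − 0.041 = 0.369 V.

0.369 V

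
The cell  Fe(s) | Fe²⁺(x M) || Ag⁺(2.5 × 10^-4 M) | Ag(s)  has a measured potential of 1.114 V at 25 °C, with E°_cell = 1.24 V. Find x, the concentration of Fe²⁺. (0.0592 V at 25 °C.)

0.0011 M

From the Nernst equation, log Q = n(E° − E)/0.0592 = 2(1.24 − 1.114)/0.0592 = 4.257, so Q = 1.81 × 10^4.
With Q = [Fe²⁺]/[Ag⁺]^2 and the known concentrations, [Fe²⁺] in the numerator gives [Fe²⁺] = 0.0011 M.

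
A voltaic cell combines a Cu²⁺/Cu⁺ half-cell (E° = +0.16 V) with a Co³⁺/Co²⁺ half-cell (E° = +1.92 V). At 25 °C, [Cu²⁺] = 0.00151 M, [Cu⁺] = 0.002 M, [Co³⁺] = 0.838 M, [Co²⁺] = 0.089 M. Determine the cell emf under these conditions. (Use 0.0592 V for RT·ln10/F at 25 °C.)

The Co³⁺/Co²⁺ couple has the higher reduction potential and acts as the cathode, so E°_cell = +1.92 − (+0.16) = 1.76 V.
Balancing electrons gives n = 1; the reaction quotient is Q = [Cu²⁺]·[Co²⁺]/([Cu⁺]·[Co³⁺]) = 0.0802.
At 25 °C, E = E° − (0.0592/n) log Q = 1.76 − (0.0592/1)(-1.096) = 1.760 + 0.065 = 1.825 V.

1.82 V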